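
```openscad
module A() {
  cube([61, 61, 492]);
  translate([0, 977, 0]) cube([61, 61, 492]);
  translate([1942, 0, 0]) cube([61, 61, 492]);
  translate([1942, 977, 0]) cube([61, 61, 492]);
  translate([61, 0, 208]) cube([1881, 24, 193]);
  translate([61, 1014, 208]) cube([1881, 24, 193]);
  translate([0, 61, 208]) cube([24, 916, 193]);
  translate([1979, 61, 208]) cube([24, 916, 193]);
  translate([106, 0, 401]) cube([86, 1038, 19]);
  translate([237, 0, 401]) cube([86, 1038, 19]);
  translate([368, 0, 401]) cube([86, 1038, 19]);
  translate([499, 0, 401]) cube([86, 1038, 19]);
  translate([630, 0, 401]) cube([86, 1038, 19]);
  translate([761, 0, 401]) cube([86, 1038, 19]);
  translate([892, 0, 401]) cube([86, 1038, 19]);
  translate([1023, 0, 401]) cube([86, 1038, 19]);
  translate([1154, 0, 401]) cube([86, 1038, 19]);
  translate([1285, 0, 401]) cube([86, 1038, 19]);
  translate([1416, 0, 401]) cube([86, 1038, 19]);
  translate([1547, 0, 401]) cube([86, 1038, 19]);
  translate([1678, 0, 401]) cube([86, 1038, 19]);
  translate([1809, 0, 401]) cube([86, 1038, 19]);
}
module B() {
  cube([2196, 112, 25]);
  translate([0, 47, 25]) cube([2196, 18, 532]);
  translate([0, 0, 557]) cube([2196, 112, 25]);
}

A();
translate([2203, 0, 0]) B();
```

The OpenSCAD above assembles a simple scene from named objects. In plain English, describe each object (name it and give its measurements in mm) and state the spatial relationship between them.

A is a bed frame 2003 mm long (x) by 1038 mm wide (y). Four 61×61 mm corner posts, 492 mm tall, at the corners of the footprint. Four rails of 24 mm thickness and 193 mm height run between adjacent posts with their undersides at z = 208 mm, their outer faces flush with the outside of the frame (the two x-running rails run between the posts' inner faces; the two y-running rails run between the posts' inner faces). 14 slats, each 86 mm wide (x) and 19 mm thick, lie across the top of the two x-running rails, running the full 1038 mm width of the frame in y; the slats are evenly spaced along x between the inner faces of the end posts with equal gaps (rounded down to the nearest mm) at the −x end and between each pair — any rounding remainder accumulates at the +x end.

B is an I-beam lying along x, 2196 mm long. Overall section height 582 mm. Two flanges 112 mm wide (y) and 25 mm thick, one on the floor and one at the top; a web 18 mm thick runs between them, centred on the flange width.

The I-beam is on the floor beside the bed frame on its +x side.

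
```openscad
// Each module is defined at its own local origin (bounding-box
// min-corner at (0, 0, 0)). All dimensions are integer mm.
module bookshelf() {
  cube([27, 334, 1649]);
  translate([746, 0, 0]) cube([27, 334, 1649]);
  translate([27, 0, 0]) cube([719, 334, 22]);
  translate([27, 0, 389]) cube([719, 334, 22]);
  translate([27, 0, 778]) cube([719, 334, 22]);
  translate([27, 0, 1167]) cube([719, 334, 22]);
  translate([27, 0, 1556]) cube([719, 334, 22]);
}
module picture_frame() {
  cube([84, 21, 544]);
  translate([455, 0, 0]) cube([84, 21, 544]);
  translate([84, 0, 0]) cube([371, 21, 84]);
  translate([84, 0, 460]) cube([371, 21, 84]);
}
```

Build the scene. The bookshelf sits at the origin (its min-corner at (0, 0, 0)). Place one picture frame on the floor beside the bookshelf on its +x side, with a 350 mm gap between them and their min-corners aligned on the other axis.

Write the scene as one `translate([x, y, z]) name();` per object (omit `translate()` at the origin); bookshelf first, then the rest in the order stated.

bookshelf();
translate([1123, 0, 0]) picture_frame();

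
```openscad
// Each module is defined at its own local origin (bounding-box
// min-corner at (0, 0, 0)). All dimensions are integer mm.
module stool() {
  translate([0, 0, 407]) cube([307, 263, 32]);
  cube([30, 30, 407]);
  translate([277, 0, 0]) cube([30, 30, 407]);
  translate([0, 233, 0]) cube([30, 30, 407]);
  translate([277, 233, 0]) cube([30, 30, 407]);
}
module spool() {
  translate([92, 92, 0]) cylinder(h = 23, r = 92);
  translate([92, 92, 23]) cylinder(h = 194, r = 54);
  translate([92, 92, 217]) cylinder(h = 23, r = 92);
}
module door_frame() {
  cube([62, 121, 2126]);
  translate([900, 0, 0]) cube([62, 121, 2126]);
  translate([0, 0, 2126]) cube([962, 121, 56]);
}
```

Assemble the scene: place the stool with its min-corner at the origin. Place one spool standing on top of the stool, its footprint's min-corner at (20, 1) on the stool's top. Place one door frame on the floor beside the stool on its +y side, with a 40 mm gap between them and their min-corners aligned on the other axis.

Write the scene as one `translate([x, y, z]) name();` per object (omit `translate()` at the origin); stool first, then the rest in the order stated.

stool();
translate([20, 1, 439]) spool();
translate([0, 303, 0]) door_frame();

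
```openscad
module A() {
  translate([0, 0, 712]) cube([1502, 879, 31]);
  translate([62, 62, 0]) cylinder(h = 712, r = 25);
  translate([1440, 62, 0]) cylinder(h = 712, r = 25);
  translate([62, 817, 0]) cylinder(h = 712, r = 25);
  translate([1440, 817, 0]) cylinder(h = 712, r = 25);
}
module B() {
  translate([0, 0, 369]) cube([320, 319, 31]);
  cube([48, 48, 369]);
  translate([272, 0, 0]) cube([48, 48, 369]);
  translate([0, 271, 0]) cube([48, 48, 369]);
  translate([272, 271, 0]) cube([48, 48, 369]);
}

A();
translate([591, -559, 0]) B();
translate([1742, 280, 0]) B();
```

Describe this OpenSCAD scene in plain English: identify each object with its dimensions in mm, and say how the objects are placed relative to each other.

A is a table with a 1502×879 mm rectangular top, 31 mm thick, top surface at z = 743 mm, supported by four round legs of 50 mm diameter, each leg's bounding box inset 37 mm from the nearest pair of top edges, running from the floor.

B is a four-legged stool. The seat is a 320×319×31 mm slab whose top surface is at z = 400 mm; four square legs, each 48×48 mm in cross-section, run from the floor (z = 0) to the underside of the seat, each flush with a corner of the seat.

Two stools sit around the table at the −y, +x sides.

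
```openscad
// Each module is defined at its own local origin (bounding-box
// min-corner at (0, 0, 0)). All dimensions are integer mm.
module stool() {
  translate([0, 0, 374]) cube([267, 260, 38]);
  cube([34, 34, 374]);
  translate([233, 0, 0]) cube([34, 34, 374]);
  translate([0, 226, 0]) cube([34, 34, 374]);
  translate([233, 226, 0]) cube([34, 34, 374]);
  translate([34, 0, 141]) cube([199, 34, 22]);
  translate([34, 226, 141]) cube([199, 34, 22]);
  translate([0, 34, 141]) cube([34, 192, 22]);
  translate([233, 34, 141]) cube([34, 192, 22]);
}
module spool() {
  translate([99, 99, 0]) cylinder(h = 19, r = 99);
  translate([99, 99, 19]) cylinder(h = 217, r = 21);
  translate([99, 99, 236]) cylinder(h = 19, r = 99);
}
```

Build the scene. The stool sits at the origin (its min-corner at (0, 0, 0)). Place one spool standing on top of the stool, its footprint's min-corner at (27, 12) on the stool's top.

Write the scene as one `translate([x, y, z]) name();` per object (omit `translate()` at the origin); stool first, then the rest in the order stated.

stool();
translate([27, 12, 412]) spool();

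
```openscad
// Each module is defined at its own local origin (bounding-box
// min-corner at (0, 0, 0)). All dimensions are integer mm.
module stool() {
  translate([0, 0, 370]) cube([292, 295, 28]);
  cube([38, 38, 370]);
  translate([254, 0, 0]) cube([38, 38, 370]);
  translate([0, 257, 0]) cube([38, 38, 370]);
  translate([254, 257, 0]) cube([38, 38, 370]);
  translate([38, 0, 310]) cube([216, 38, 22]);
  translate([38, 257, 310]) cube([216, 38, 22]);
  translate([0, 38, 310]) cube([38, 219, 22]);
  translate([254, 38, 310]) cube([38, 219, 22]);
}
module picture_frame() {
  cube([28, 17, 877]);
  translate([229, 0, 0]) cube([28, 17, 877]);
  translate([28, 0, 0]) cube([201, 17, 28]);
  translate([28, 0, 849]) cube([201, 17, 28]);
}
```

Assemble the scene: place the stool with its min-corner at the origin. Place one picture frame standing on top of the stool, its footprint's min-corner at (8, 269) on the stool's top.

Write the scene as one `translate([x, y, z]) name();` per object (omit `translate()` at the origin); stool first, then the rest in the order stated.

stool();
translate([8, 269, 398]) picture_frame();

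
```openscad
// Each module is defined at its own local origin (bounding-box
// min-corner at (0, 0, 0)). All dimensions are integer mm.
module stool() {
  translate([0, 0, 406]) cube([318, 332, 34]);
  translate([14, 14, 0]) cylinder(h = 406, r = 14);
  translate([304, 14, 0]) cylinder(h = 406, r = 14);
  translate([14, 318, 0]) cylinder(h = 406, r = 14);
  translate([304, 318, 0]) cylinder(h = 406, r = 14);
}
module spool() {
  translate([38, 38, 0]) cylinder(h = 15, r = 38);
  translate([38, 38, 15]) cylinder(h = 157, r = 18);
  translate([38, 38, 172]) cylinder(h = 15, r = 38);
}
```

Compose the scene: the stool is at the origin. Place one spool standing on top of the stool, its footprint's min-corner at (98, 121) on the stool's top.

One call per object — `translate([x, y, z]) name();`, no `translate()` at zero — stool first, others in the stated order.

stool();
translate([98, 121, 440]) spool();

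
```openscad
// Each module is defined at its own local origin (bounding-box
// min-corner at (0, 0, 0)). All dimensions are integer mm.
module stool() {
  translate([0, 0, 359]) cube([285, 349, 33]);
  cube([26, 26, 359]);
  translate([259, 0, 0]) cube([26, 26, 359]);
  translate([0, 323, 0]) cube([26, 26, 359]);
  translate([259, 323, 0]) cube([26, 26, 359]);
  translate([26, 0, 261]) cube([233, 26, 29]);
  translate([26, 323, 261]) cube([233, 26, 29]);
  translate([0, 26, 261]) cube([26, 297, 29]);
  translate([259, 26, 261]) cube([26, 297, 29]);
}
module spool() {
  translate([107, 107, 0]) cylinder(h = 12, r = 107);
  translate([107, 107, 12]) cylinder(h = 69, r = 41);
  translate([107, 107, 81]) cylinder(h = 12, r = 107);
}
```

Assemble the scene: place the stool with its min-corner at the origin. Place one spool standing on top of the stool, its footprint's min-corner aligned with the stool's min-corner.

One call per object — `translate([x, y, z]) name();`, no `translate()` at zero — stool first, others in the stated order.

stool();
translate([0, 0, 392]) spool();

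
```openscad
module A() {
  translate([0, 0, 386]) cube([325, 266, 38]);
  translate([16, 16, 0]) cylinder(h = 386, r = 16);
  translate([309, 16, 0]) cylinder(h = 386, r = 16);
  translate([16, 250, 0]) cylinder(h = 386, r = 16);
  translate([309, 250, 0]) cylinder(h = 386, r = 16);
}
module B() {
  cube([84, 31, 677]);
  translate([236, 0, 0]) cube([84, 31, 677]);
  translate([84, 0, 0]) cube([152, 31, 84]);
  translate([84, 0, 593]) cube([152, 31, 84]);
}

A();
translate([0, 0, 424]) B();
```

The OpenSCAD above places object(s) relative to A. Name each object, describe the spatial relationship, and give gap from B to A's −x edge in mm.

A is a stool. B is a picture frame. The picture frame is on top of the stool. The gap from the picture frame to the stool's −x edge is 0 mm.

The picture frame's min-x is at 0; the stool's min-x is 0; gap = 0 mm.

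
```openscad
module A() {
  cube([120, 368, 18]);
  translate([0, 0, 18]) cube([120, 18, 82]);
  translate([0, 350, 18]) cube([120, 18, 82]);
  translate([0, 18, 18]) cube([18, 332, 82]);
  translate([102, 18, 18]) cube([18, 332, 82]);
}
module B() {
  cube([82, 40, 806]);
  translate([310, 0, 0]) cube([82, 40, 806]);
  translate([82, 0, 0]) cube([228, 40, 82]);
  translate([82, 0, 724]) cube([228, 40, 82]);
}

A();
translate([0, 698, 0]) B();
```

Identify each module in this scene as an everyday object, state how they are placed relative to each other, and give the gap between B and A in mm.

The picture frame's nearest face is 330 mm from the open box's +y face.

A is an open box. B is a picture frame. The picture frame is on the floor beside the open box on its +y side. The gap between the picture frame and the open box is 330 mm.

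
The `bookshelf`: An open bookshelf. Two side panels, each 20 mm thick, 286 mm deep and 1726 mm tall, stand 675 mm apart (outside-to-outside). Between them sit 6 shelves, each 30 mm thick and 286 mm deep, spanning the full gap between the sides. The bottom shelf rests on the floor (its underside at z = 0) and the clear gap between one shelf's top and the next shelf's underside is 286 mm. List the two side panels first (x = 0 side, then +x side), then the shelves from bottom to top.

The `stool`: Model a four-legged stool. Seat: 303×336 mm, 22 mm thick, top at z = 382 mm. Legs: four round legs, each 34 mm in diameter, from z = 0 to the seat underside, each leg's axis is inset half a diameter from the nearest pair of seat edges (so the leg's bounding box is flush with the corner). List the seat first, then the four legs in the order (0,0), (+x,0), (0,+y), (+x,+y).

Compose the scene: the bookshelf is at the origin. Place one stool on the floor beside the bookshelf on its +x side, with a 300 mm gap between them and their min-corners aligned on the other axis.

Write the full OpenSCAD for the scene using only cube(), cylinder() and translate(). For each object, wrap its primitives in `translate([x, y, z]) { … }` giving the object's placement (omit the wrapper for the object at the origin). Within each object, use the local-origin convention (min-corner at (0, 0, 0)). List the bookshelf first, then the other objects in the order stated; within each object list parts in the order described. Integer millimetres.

cube([20, 286, 1726]);
translate([655, 0, 0]) cube([20, 286, 1726]);
translate([20, 0, 0]) cube([635, 286, 30]);
translate([20, 0, 316]) cube([635, 286, 30]);
translate([20, 0, 632]) cube([635, 286, 30]);
translate([20, 0, 948]) cube([635, 286, 30]);
translate([20, 0, 1264]) cube([635, 286, 30]);
translate([20, 0, 1580]) cube([635, 286, 30]);
translate([975, 0, 0]) {
  translate([0, 0, 360]) cube([303, 336, 22]);
  translate([17, 17, 0]) cylinder(h = 360, r = 17);
  translate([286, 17, 0]) cylinder(h = 360, r = 17);
  translate([17, 319, 0]) cylinder(h = 360, r = 17);
  translate([286, 319, 0]) cylinder(h = 360, r = 17);
}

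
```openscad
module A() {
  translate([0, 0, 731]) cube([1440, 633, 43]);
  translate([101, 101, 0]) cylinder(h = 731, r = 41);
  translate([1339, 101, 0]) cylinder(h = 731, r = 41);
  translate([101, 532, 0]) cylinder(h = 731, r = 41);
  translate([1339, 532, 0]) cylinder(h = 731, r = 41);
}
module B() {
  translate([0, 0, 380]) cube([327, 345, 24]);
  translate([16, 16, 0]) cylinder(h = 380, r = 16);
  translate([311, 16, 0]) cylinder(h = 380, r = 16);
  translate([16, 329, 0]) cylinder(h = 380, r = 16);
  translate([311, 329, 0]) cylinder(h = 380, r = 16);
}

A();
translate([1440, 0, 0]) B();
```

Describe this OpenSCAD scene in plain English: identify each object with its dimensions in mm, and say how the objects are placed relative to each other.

A is a rectangular dining table. The top is 1440×633×43 mm with its upper surface at z = 774 mm. It stands on four round legs of 82 mm diameter, each leg's bounding box inset 60 mm from the nearest pair of top edges, running from the floor to the underside of the top.

B is a four-legged stool. The seat is 327×345 mm, 24 mm thick, top at z = 404 mm. It stands on four round legs, each 32 mm in diameter, from z = 0 to the seat underside, each leg's axis is inset half a diameter from the nearest pair of seat edges (so the leg's bounding box is flush with the corner).

The stool is against the table's +x side, with their −y faces flush.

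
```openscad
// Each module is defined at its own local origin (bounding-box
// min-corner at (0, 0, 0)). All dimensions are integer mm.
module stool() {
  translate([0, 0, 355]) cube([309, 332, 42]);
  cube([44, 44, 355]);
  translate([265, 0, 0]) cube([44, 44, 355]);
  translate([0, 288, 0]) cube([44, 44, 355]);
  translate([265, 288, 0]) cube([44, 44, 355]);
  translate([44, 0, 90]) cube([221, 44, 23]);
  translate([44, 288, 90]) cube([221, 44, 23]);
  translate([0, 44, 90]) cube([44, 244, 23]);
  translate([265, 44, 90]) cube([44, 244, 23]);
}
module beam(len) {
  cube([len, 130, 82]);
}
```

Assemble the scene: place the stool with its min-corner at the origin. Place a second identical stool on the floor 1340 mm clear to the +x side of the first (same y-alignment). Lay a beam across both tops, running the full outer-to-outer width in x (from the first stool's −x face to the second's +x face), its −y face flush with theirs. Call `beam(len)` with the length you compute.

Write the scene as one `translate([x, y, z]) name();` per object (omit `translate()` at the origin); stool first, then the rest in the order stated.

stool();
translate([1649, 0, 0]) stool();
translate([0, 0, 397]) beam(1958);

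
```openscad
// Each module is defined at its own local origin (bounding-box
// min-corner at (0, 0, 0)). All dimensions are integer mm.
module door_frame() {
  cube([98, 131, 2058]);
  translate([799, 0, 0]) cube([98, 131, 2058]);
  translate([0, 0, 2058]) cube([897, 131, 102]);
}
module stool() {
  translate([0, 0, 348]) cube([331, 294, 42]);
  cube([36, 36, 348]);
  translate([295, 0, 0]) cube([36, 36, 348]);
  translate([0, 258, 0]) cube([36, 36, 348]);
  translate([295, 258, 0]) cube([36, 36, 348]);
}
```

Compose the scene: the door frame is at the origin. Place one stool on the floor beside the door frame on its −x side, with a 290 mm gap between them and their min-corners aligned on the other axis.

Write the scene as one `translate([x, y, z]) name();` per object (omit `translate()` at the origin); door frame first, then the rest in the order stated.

door_frame();
translate([-621, 0, 0]) stool();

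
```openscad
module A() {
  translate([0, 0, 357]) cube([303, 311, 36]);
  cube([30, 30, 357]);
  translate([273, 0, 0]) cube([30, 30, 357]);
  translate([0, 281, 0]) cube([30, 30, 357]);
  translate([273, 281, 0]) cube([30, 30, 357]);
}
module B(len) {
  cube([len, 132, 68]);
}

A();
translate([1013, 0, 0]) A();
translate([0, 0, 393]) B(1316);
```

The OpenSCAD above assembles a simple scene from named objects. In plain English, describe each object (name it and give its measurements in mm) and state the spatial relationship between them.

A is a simple wooden stool: a rectangular seat 303 mm (x) by 311 mm (y), 36 mm thick, top face at z = 393 mm, on four square legs, each 30×30 mm in cross-section. The legs rest on z = 0, each flush with a corner of the seat.

B is a rectangular beam 1316 mm long (x), 132 mm deep (y), 68 mm thick (z).

The beam spans the tops of two stools placed 710 mm apart, resting at z = 393 mm.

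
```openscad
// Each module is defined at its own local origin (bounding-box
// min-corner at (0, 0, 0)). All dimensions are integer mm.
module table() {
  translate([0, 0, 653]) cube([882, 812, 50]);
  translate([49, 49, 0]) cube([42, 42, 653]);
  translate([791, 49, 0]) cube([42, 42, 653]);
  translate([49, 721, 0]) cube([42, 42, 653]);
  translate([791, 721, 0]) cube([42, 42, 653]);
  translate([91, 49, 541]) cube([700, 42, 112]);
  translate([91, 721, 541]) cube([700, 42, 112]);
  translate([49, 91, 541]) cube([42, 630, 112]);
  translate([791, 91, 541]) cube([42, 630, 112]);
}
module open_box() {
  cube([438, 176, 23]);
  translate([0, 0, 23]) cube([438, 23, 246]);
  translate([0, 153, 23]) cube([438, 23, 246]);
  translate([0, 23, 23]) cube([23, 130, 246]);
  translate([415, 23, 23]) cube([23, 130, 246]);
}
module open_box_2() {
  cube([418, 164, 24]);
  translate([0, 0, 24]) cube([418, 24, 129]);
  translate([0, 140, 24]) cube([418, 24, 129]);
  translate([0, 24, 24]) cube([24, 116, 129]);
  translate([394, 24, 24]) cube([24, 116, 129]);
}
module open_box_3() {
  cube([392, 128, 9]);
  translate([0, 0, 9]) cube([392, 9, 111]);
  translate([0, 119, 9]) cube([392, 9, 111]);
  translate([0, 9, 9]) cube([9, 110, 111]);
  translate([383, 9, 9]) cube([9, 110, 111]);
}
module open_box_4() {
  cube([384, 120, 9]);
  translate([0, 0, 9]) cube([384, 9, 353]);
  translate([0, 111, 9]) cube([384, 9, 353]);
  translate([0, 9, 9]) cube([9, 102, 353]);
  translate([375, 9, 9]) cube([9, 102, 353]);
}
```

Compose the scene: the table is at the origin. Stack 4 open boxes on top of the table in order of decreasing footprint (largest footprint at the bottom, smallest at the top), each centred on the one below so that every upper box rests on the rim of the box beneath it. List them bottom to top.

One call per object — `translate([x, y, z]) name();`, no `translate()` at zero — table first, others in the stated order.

table();
translate([222, 318, 703]) open_box();
translate([232, 324, 972]) open_box_2();
translate([245, 342, 1125]) open_box_3();
translate([249, 346, 1245]) open_box_4();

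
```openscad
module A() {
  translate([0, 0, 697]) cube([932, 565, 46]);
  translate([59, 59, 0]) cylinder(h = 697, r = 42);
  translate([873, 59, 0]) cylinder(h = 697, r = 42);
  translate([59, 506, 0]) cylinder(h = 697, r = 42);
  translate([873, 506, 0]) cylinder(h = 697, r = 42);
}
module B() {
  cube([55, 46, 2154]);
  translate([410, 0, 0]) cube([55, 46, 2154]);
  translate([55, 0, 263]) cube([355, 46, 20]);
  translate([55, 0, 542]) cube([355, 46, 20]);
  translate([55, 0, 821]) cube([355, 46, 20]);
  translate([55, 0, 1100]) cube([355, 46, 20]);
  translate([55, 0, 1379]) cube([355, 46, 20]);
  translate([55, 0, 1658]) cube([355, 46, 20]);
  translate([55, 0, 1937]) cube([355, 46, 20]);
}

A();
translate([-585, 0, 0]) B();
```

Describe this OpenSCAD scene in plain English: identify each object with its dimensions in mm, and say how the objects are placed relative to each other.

A is a rectangular dining table. The top is 932×565×46 mm with its upper surface at z = 743 mm. It stands on four round legs of 84 mm diameter, each leg's bounding box inset 17 mm from the nearest pair of top edges, running from the floor to the underside of the top.

B is a straight ladder. Two 55×46 mm vertical rails, 2154 mm tall, stand 465 mm apart (outside-to-outside) with their front faces coplanar on the −y side. 7 rungs, each 46 mm deep and 20 mm tall, span between the inner faces of the rails, front faces flush with the rails. The lowest rung's underside is at z = 263 mm and rungs are spaced 279 mm apart (underside to underside).

The ladder is on the floor beside the table on its −x side.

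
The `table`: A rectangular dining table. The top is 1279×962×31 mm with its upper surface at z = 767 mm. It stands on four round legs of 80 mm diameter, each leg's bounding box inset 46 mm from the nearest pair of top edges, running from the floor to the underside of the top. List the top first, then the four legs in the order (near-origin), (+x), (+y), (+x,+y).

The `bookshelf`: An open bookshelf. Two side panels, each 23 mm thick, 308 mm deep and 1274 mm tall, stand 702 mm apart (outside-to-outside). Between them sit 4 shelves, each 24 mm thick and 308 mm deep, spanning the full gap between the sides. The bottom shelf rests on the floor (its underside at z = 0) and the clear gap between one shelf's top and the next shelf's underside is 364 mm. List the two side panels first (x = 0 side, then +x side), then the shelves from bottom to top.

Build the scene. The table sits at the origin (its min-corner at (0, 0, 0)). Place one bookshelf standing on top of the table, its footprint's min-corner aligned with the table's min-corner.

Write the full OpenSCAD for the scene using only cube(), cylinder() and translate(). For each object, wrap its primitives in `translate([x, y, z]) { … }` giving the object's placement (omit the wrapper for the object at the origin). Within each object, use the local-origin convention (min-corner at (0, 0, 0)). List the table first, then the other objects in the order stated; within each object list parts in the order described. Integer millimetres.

translate([0, 0, 736]) cube([1279, 962, 31]);
translate([86, 86, 0]) cylinder(h = 736, r = 40);
translate([1193, 86, 0]) cylinder(h = 736, r = 40);
translate([86, 876, 0]) cylinder(h = 736, r = 40);
translate([1193, 876, 0]) cylinder(h = 736, r = 40);
translate([0, 0, 767]) {
  cube([23, 308, 1274]);
  translate([679, 0, 0]) cube([23, 308, 1274]);
  translate([23, 0, 0]) cube([656, 308, 24]);
  translate([23, 0, 388]) cube([656, 308, 24]);
  translate([23, 0, 776]) cube([656, 308, 24]);
  translate([23, 0, 1164]) cube([656, 308, 24]);
}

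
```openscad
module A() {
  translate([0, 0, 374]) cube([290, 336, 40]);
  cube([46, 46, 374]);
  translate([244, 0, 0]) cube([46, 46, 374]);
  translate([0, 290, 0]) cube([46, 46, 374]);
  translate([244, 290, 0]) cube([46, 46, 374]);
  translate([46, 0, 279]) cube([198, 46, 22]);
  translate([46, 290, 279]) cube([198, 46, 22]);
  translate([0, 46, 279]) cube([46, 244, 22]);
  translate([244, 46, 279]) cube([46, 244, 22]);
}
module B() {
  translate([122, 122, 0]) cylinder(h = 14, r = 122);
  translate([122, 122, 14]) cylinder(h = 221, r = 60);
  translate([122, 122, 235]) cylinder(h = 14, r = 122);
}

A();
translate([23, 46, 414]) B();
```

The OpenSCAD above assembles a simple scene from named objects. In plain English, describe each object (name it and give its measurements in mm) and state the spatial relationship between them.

A is a four-legged stool. The seat is 290×336 mm, 40 mm thick, top at z = 414 mm. It stands on four square legs, each 46×46 mm in cross-section, from z = 0 to the seat underside, each flush with a corner of the seat. Four stretchers, 46 mm wide and 22 mm tall, connect adjacent legs with their undersides at z = 279 mm, each running between the inner faces of the legs it joins and aligned with the legs' outer faces on the other axis.

B is a spool: two coaxial disc flanges of radius 122 mm and thickness 14 mm, joined by a core cylinder of radius 60 mm and height 221 mm. The lower flange rests on z = 0 and the three cylinders share a vertical axis.

The spool is on top of the stool, centred.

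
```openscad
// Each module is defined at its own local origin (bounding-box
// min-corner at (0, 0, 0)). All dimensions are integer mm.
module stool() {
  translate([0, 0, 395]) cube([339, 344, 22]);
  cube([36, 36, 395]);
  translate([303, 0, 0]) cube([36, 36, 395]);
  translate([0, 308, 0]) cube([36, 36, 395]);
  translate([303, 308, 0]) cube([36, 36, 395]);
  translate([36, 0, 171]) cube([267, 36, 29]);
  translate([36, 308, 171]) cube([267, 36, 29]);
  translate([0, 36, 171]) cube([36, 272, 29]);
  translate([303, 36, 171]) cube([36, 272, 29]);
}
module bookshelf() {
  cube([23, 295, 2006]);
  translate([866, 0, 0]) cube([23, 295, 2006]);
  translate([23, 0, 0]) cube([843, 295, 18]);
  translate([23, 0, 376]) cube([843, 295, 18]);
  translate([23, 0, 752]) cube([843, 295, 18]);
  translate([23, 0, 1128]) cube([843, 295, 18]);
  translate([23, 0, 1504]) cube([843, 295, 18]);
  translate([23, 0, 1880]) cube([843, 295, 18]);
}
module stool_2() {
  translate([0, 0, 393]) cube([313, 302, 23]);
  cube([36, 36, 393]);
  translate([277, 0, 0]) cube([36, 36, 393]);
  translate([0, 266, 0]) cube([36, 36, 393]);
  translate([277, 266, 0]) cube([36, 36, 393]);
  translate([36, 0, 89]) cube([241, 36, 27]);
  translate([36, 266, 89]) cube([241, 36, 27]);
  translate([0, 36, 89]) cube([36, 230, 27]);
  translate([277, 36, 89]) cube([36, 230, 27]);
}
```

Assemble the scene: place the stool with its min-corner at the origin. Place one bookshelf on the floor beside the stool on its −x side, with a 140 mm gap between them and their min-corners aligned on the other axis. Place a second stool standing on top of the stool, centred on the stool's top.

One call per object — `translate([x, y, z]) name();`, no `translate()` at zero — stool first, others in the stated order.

stool();
translate([-1029, 0, 0]) bookshelf();
translate([13, 21, 417]) stool_2();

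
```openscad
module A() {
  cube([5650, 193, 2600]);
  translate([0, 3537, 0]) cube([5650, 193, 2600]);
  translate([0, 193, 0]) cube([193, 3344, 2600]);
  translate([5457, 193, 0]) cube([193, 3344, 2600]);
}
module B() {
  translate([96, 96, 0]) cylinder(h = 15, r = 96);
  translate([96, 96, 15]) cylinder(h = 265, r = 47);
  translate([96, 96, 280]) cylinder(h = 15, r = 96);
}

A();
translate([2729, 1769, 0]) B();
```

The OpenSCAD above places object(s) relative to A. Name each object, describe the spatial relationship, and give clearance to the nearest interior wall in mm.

Clearances: x = 2536, y = 1576; minimum 1576 mm.

A is a house frame. B is a spool. The spool sits inside the house frame, centred. The clearance to the nearest interior wall is 1576 mm.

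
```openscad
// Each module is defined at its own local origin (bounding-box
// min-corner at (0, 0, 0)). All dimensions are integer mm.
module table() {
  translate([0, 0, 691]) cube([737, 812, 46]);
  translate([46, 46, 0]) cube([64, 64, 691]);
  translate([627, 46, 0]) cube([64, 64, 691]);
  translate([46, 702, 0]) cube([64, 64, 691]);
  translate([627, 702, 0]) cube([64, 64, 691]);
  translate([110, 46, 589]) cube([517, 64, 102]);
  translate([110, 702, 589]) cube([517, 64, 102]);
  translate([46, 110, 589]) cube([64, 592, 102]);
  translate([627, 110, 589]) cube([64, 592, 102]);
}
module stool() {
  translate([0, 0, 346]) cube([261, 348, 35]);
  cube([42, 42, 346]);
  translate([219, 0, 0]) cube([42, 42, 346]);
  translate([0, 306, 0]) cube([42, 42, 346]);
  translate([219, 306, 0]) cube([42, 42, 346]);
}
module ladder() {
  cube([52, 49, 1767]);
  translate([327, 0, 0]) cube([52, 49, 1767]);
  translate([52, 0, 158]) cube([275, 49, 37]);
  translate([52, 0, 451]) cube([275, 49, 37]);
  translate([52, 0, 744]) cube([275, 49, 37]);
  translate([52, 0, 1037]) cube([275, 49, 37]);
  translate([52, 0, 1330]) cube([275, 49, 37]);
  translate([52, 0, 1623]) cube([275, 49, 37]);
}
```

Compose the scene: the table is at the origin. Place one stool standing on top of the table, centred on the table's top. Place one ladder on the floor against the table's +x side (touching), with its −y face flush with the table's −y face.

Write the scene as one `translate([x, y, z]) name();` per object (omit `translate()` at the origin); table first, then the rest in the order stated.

table();
translate([238, 232, 737]) stool();
translate([737, 0, 0]) ladder();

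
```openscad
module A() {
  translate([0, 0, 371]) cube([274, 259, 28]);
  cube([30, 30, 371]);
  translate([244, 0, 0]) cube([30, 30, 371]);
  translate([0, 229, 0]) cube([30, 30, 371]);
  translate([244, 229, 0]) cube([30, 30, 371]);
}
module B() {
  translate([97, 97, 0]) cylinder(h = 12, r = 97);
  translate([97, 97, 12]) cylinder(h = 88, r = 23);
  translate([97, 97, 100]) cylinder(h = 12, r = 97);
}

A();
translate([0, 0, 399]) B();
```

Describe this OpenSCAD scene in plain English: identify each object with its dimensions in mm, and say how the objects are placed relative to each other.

A is a simple wooden stool: a rectangular seat 274 mm (x) by 259 mm (y), 28 mm thick, top face at z = 399 mm, on four square legs, each 30×30 mm in cross-section. The legs rest on z = 0, each flush with a corner of the seat.

B is a spool: two coaxial disc flanges of radius 97 mm and thickness 12 mm, joined by a core cylinder of radius 23 mm and height 88 mm. The lower flange rests on z = 0 and the three cylinders share a vertical axis.

The spool is on top of the stool.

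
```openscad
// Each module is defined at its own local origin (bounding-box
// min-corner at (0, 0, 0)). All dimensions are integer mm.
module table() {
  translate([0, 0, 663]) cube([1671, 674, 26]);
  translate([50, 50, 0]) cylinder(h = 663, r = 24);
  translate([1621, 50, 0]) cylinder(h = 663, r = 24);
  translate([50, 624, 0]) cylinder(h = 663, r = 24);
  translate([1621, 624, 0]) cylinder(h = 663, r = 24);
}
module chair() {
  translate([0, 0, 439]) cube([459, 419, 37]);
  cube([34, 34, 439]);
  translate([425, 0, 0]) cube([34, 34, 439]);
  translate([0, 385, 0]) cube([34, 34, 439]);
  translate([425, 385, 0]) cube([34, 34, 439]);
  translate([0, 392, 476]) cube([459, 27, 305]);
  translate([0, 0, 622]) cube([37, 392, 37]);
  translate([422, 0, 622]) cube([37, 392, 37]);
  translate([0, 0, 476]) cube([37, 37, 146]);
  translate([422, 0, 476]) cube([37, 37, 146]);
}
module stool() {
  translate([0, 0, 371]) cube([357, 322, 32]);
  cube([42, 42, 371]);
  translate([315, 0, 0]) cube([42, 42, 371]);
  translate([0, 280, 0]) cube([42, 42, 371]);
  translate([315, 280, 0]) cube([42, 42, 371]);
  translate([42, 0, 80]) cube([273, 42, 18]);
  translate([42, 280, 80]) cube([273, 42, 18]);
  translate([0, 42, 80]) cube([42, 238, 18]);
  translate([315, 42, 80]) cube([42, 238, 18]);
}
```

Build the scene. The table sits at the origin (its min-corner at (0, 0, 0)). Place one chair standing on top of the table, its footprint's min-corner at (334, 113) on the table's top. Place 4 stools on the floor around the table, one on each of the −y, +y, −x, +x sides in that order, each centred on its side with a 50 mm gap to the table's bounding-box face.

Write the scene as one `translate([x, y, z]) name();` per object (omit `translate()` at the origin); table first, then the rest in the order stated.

table();
translate([334, 113, 689]) chair();
translate([657, -372, 0]) stool();
translate([657, 724, 0]) stool();
translate([-407, 176, 0]) stool();
translate([1721, 176, 0]) stool();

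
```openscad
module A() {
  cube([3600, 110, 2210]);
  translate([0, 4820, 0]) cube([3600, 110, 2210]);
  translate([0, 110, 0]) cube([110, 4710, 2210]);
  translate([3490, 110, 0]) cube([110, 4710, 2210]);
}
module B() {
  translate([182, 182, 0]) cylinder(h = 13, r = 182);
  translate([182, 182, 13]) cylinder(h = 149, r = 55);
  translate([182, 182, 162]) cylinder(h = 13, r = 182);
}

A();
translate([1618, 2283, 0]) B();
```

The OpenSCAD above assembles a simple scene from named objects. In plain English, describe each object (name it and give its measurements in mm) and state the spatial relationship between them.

A is the wall frame of a small rectangular building: four walls, each 2210 mm tall and 110 mm thick, enclosing a footprint 3600 mm (x) by 4930 mm (y) outside-to-outside, with no floor or roof. The front and back walls (the −y and +y sides) span the full width; the two side walls fit between them.

B is a spool: two coaxial disc flanges of radius 182 mm and thickness 13 mm, joined by a core cylinder of radius 55 mm and height 149 mm. The lower flange rests on z = 0 and the three cylinders share a vertical axis.

The spool sits inside the house frame, centred.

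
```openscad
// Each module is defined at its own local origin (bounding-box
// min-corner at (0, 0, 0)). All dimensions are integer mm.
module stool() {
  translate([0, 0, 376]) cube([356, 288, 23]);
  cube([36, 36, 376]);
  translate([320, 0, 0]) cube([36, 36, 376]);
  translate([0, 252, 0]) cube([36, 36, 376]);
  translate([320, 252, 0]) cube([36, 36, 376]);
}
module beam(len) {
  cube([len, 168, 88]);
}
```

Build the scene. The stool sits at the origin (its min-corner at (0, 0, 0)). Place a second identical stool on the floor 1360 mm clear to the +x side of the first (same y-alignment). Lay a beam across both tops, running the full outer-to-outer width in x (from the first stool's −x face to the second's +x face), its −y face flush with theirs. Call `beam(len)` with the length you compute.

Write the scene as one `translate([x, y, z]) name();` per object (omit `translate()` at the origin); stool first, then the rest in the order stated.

stool();
translate([1716, 0, 0]) stool();
translate([0, 0, 399]) beam(2072);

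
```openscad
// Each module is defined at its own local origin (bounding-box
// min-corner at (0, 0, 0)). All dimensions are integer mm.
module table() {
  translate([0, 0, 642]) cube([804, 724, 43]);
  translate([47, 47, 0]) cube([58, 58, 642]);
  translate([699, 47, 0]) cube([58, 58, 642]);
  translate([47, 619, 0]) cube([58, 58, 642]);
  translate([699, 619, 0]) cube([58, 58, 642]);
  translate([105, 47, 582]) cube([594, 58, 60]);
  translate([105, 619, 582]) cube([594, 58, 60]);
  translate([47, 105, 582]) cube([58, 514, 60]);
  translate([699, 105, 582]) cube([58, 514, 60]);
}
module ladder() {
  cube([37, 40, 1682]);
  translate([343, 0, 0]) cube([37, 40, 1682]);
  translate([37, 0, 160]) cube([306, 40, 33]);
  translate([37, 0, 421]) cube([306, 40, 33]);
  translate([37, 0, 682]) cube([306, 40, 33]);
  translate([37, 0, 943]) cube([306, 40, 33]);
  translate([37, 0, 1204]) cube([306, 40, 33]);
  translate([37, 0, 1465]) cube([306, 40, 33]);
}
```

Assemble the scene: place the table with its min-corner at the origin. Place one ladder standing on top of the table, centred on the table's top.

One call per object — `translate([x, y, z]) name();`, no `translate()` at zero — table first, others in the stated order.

table();
translate([212, 342, 685]) ladder();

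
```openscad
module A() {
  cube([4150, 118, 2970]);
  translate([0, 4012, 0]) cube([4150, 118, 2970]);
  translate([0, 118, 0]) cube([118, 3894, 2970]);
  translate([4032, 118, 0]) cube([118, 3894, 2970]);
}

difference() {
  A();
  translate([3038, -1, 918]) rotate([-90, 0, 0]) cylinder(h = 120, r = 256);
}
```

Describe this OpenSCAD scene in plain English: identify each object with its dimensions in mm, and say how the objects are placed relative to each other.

A is the wall frame of a small rectangular building: four walls, each 2970 mm tall and 118 mm thick, enclosing a footprint 4150 mm (x) by 4130 mm (y) outside-to-outside, with no floor or roof. The front and back walls (the −y and +y sides) span the full width; the two side walls fit between them.

The house frame has a circular hole of radius 256 mm through its front wall, centred at (x = 3038, z = 918).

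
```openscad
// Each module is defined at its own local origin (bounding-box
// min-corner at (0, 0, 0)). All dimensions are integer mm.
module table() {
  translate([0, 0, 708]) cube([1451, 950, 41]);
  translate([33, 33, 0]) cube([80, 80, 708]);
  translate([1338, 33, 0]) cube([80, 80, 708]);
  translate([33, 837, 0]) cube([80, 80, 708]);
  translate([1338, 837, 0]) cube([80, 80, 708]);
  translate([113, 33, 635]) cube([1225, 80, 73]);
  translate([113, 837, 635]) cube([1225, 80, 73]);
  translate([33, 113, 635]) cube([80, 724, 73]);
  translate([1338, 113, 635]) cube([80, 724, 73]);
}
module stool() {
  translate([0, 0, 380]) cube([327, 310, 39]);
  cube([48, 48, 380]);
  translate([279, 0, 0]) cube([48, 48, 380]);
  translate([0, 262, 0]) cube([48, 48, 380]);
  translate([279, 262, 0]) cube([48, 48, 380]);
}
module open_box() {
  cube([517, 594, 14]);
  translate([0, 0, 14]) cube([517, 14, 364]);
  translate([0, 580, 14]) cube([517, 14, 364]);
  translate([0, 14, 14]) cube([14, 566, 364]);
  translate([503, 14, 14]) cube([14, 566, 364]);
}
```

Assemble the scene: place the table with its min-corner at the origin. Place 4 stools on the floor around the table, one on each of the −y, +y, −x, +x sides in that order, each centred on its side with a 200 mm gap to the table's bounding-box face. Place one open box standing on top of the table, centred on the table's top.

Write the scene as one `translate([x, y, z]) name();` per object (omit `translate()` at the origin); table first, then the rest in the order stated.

table();
translate([562, -510, 0]) stool();
translate([562, 1150, 0]) stool();
translate([-527, 320, 0]) stool();
translate([1651, 320, 0]) stool();
translate([467, 178, 749]) open_box();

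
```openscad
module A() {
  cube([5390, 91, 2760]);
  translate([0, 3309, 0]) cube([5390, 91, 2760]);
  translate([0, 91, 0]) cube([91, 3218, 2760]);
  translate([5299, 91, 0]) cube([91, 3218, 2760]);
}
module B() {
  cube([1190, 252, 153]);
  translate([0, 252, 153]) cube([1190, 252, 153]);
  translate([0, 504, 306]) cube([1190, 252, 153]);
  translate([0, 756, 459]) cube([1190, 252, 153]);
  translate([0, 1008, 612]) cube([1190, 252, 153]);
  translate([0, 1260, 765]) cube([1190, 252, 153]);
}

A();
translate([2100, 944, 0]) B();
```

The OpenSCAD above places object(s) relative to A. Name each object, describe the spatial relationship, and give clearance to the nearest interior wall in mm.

A is a house frame. B is a staircase. The staircase sits inside the house frame, centred. The clearance to the nearest interior wall is 853 mm.

Clearances: x = 2009, y = 853; minimum 853 mm.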